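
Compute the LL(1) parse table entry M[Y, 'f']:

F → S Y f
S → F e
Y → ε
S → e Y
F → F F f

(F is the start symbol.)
To find M[Y, 'f'], we find productions for Y where 'f' is in the predict set (PREDICT(N → α) = (FIRST(α) \ {ε}) ∪ (FOLLOW(N) if α ⇒* ε)).

Relevant sets:
  FOLLOW(Y) = { 'f' }

Y → ε: PREDICT = { 'f' }
  'f' is in predict set, so this production goes in M[Y, 'f']

M[Y, 'f'] = Y → ε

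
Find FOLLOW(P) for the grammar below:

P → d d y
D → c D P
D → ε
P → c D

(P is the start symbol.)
{ $, 'c', 'd' }

To compute FOLLOW(P), find every occurrence of P on a right-hand side N → α P β: add FIRST(β) \ {ε}, and if β is empty or nullable also add FOLLOW(N). Iterate to a fixed point.

P is the start symbol, so $ ∈ FOLLOW(P).
In D → c D P: P is at the end, add FOLLOW(D)

The FOLLOW sets referred to above (computed the same way, to a fixed point):
  FOLLOW(D) = { $, 'c', 'd' }

Taking the union: FOLLOW(P) = { $, 'c', 'd' }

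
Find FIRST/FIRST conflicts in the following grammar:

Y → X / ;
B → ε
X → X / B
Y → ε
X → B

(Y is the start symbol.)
No FIRST/FIRST conflicts.

A FIRST/FIRST conflict occurs when two productions N → α and N → β for the same non-terminal have FIRST(α) ∩ FIRST(β) ≠ ∅ (with ε ∈ FIRST of a nullable right-hand side, so two nullable alternatives also conflict).

FIRST sets of the non-terminals at (or reachable through a nullable prefix from) the front of some alternative:
  FIRST(X) = { '/', ε }
  FIRST(B) = { ε }

Productions for Y:
  Y → X / ;: FIRST = { '/' }
  Y → ε: FIRST = { ε }
Productions for X:
  X → X / B: FIRST = { '/' }
  X → B: FIRST = { ε }
B has only one production, so no FIRST/FIRST conflict is possible there.

All alternatives of each non-terminal have pairwise disjoint FIRST sets.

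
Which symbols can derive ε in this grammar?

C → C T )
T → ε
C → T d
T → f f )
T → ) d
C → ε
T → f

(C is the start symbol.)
A non-terminal is nullable if it can derive ε (the empty string): either it has an ε-production, or it has a production whose right-hand side consists entirely of nullable non-terminals.

ε-productions: T → ε, C → ε
So T, C are immediately nullable.
Every non-terminal is now nullable.
Nullable = { 'C', 'T' }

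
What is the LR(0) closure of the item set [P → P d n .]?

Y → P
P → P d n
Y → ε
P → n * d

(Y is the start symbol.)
Start with: [P → P d n .]
The dot is at the end, so nothing is added.

CLOSURE = { [P → P d n .] }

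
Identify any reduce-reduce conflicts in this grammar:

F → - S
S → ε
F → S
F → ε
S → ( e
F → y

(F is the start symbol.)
A reduce-reduce conflict occurs when an LR(0) state has two complete items [A → α .] and [B → β .] — both call for a reduction, and with no lookahead the parser cannot choose between them.

Augment with F' → F and build the canonical LR(0) collection (I0 = CLOSURE({[F' → . F]}), then GOTO on every symbol after a dot until no new states appear). It has 8 states:
  I0: { [F → . - S], [F → . S], [F → . y], [F → .], [F' → . F], [S → . ( e], [S → .] }  — shift, 2 reduces
  I1: { [S → ( . e] }  — shift
  I2: { [F → - . S], [S → . ( e], [S → .] }  — shift, reduce
  I3: { [F' → F .] }  — accept
  I4: { [F → S .] }  — reduce
  I5: { [F → y .] }  — reduce
  I6: { [F → - S .] }  — reduce
  I7: { [S → ( e .] }  — reduce

I0 contains complete items [F → .], [S → .] — reduce-reduce conflict.

Answer: Yes — I0: [F → .] vs [S → .]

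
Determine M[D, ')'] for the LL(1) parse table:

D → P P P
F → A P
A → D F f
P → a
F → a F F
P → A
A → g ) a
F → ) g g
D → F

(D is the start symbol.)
To find M[D, ')'], we find productions for D where ')' is in the predict set (PREDICT(N → α) = (FIRST(α) \ {ε}) ∪ (FOLLOW(N) if α ⇒* ε)).

Relevant sets:
  FIRST(P) = { ')', 'a', 'g' }
  FIRST(F) = { ')', 'a', 'g' }

D → P P P: PREDICT = { ')', 'a', 'g' }
  ')' is in predict set, so this production goes in M[D, ')']
D → F: PREDICT = { ')', 'a', 'g' }
  ')' is in predict set, so this production goes in M[D, ')']

M[D, ')'] = D → P P P, D → F  (a multiply-defined cell — the grammar is not LL(1))

Answer: D → P P P, D → F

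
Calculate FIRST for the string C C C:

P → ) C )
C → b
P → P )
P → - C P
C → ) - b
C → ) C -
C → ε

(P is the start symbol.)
FIRST sets of the non-terminals involved (from the grammar, by fixed-point iteration):
  FIRST(C) = { ')', 'b', ε }

To compute FIRST(C C C), process the symbols left to right:
Symbol C is a non-terminal. Add FIRST(C) \ {ε} = { ')', 'b' }
C is nullable (ε ∈ FIRST(C)), continue to the next symbol.
Symbol C is a non-terminal. Add FIRST(C) \ {ε} = { ')', 'b' }
C is nullable (ε ∈ FIRST(C)), continue to the next symbol.
Symbol C is a non-terminal. Add FIRST(C) \ {ε} = { ')', 'b' }
C is nullable (ε ∈ FIRST(C)), continue to the next symbol.
All symbols are nullable, so ε is in the result.
FIRST(C C C) = { ')', 'b', ε }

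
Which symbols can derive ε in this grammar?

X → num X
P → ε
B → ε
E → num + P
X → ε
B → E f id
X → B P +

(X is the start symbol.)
ε-productions: P → ε, B → ε, X → ε
So P, B, X are immediately nullable.
No further non-terminal can be added: every production for the remaining non-terminals contains a terminal or a non-nullable non-terminal.
Nullable = { 'B', 'P', 'X' }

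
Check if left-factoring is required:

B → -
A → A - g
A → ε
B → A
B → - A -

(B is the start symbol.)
Yes, B has productions with common prefix '-'

Left-factoring is needed when two productions for the same non-terminal
share a common prefix on the right-hand side.

Productions for B:
  B → -
  B → A
  B → - A -
Productions for A:
  A → A - g
  A → ε

Found common prefix '-' in productions for B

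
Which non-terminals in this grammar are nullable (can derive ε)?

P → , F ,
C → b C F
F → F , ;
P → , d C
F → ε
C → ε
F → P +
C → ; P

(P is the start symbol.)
A non-terminal is nullable if it can derive ε (the empty string): either it has an ε-production, or it has a production whose right-hand side consists entirely of nullable non-terminals.

ε-productions: F → ε, C → ε
So F, C are immediately nullable.
No further non-terminal can be added: every production for the remaining non-terminals contains a terminal or a non-nullable non-terminal.
Nullable = { 'C', 'F' }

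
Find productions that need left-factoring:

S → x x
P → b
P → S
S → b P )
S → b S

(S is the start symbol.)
Left-factoring is needed when two productions for the same non-terminal
share a common prefix on the right-hand side.

Productions for S:
  S → x x
  S → b P )
  S → b S
Productions for P:
  P → b
  P → S

Found common prefix 'b' in productions for S

Answer: Yes, S has productions with common prefix 'b'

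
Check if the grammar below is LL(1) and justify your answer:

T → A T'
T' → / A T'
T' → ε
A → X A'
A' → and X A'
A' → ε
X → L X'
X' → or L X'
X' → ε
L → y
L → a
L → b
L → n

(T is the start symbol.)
Relevant sets:
  FOLLOW(T') = { $ }
  FOLLOW(A') = { $, '/' }
  FOLLOW(X') = { $, '/', 'and' }

For T':
  PREDICT(T' → '/' A T') = { '/' }
  PREDICT(T' → ε) = { $ }
For A':
  PREDICT(A' → and X A') = { 'and' }
  PREDICT(A' → ε) = { $, '/' }
For X':
  PREDICT(X' → or L X') = { 'or' }
  PREDICT(X' → ε) = { $, '/', 'and' }
For L:
  PREDICT(L → y) = { 'y' }
  PREDICT(L → a) = { 'a' }
  PREDICT(L → b) = { 'b' }
  PREDICT(L → n) = { 'n' }
T, A, X have a single production, so nothing to check there.

All predict sets are disjoint. The grammar IS LL(1).

Answer: Yes, the grammar is LL(1).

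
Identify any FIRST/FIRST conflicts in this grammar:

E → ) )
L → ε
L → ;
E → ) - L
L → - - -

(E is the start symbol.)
Yes. E → ')' ')' / E → ')' '-' L on { ')' }

Productions for E:
  E → ) ): FIRST = { ')' }
  E → ) - L: FIRST = { ')' }
Productions for L:
  L → ε: FIRST = { ε }
  L → ;: FIRST = { ';' }
  L → - - -: FIRST = { '-' }

Conflict for E: E → ) ) and E → ) - L
  Overlap: { ')' }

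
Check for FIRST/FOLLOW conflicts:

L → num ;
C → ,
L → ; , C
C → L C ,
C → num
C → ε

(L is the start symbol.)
Yes. C → ',' with FOLLOW(C) on { ',' }; C → L C ',' with FOLLOW(C) on { ';', 'num' }; C → num with FOLLOW(C) on { 'num' }

A FIRST/FOLLOW conflict occurs when a non-terminal N has a nullable alternative N → β (β ⇒* ε) and another alternative N → α with FIRST(α) ∩ FOLLOW(N) ≠ ∅: on such a lookahead the parser cannot decide between expanding α and letting N vanish via β.

Nullable non-terminals: C.
FIRST sets used below: FIRST(L) = { ';', 'num' }

C: nullable alternative(s) C → ε; FOLLOW(C) = { $, ',', ';', 'num' }
  C → ,: FIRST \ {ε} = { ',' } — overlaps FOLLOW(C) on { ',' }: CONFLICT
  C → L C ,: FIRST \ {ε} = { ';', 'num' } — overlaps FOLLOW(C) on { ';', 'num' }: CONFLICT
  C → num: FIRST \ {ε} = { 'num' } — overlaps FOLLOW(C) on { 'num' }: CONFLICT
  C → ε: FIRST \ {ε} = { } — this is the only nullable alternative, skip

L has no nullable alternative, so no FIRST/FOLLOW check is needed there.

So the grammar has 3 FIRST/FOLLOW conflicts (marked CONFLICT above).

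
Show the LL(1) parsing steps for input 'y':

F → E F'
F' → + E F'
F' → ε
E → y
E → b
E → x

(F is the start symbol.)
LL(1) parsing maintains a stack (initially the start symbol over $) and the input. At each step: if the stack top is a terminal, match it against the current input token; if it is a non-terminal N, replace it with the RHS of M[N, lookahead] (the unique production whose predict set contains the lookahead).

Stack is shown with the top on the left.

Stack   Input  Action
---------------------
F $     y $    output F → E F'
E F' $  y $    output E → y
y F' $  y $    match 'y'
F' $    $      output F' → ε
$       $      accept

The string is accepted.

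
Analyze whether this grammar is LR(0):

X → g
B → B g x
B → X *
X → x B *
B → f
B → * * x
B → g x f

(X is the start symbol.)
Augment with X' → X and build the canonical LR(0) collection (I0 = CLOSURE({[X' → . X]}), then GOTO on every symbol after a dot until no new states appear). It has 17 states:
  I0: { [X → . g], [X → . x B *], [X' → . X] }  — shift
  I1: { [X' → X .] }  — accept
  I2: { [X → g .] }  — reduce
  I3: { [B → . * * x], [B → . B g x], [B → . X *], [B → . f], [B → . g x f], [X → . g], [X → . x B *], [X → x . B *] }  — shift
  I4: { [B → * . * x] }  — shift
  I5: { [B → B . g x], [X → x B . *] }  — shift
  I6: { [B → X . *] }  — shift
  I7: { [B → f .] }  — reduce
  I8: { [B → g . x f], [X → g .] }  — shift, reduce
  I9: { [B → g x . f] }  — shift
  I10: { [B → g x f .] }  — reduce
  I11: { [B → X * .] }  — reduce
  I12: { [X → x B * .] }  — reduce
  I13: { [B → B g . x] }  — shift
  I14: { [B → B g x .] }  — reduce
  I15: { [B → * * . x] }  — shift
  I16: { [B → * * x .] }  — reduce

Conflict in state I8:
  Shift-reduce conflict between [X → g .] and [B → g . x f]
So the grammar is NOT LR(0).

Answer: No. Shift-reduce conflict between [X → g .] and [B → g . x f]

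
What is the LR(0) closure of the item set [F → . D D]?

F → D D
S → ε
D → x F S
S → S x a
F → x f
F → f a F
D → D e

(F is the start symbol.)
Start with: [F → . D D]
  [F → . D D] has the dot before D: add [D → . x F S], [D → . D e]
No further items can be added.

CLOSURE = { [D → . D e], [D → . x F S], [F → . D D] }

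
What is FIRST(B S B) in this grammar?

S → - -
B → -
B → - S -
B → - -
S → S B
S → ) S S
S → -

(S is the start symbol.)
{ '-' }

FIRST sets of the non-terminals involved (from the grammar, by fixed-point iteration):
  FIRST(B) = { '-' }

To compute FIRST(B S B), process the symbols left to right:
Symbol B is a non-terminal. Add FIRST(B) \ {ε} = { '-' }
B is not nullable (ε ∉ FIRST(B)), so stop here.
FIRST(B S B) = { '-' }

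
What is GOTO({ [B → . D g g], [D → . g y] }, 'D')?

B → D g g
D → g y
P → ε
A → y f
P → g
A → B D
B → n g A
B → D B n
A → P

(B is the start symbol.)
{ [B → D . g g] }

GOTO(I, 'D') = CLOSURE({ [A → αX.β] : [A → α.Xβ] ∈ I, X = 'D' })

Items with dot before 'D', with the dot advanced:
  [B → . D g g] → [B → D . g g]
Closure adds nothing (no advanced item has the dot before a non-terminal).

GOTO = { [B → D . g g] }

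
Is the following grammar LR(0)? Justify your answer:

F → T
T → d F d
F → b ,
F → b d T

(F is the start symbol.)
A grammar is LR(0) if no state in the canonical LR(0) collection has:
  - both a shift item (dot before a terminal) and a complete item (shift-reduce conflict), or
  - two or more complete items (reduce-reduce conflict; the accept item [F' → F .] counts as a complete item here).

Augment with F' → F and build the canonical LR(0) collection (I0 = CLOSURE({[F' → . F]}), then GOTO on every symbol after a dot until no new states appear). It has 10 states:
  I0: { [F → . T], [F → . b ,], [F → . b d T], [F' → . F], [T → . d F d] }  — shift
  I1: { [F' → F .] }  — accept
  I2: { [F → T .] }  — reduce
  I3: { [F → b . ,], [F → b . d T] }  — shift
  I4: { [F → . T], [F → . b ,], [F → . b d T], [T → . d F d], [T → d . F d] }  — shift
  I5: { [T → d F . d] }  — shift
  I6: { [T → d F d .] }  — reduce
  I7: { [F → b , .] }  — reduce
  I8: { [F → b d . T], [T → . d F d] }  — shift
  I9: { [F → b d T .] }  — reduce

Every state is either a pure shift/goto state or contains exactly one complete item and nothing to shift — no conflicts. The grammar is LR(0).

Answer: Yes, the grammar is LR(0)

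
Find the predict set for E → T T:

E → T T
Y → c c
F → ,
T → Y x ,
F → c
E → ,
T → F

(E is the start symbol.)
PREDICT(E → T T) = (FIRST(RHS) \ {ε}) ∪ (FOLLOW(E) if ε ∈ FIRST(RHS), i.e. RHS ⇒* ε)
FIRST(T) = { ',', 'c' }
FIRST(T T) = { ',', 'c' }
ε ∉ FIRST(T T), so FOLLOW(E) is not added.
PREDICT(E → T T) = { ',', 'c' }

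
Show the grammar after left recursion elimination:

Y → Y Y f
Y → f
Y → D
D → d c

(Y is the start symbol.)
Y is directly left-recursive. The standard transformation for
  A → A α₁ | ... | A α_m | β₁ | ... | β_n
is
  A  → β₁ A' | ... | β_n A'
  A' → α₁ A' | ... | α_m A' | ε

Y → f becomes Y → f Y'
Y → D becomes Y → D Y'
Y → Y Y f becomes Y' → Y f Y'
Add Y' → ε

Productions for other non-terminals are unchanged:
  D → d c

Resulting grammar:
Y → f Y'
Y → D Y'
Y' → Y f Y'
Y' → ε
D → d c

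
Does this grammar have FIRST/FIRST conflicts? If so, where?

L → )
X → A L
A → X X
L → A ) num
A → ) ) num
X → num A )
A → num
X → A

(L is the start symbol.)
FIRST sets of the non-terminals at (or reachable through a nullable prefix from) the front of some alternative:
  FIRST(A) = { ')', 'num' }
  FIRST(X) = { ')', 'num' }

Productions for L:
  L → ): FIRST = { ')' }
  L → A ) num: FIRST = { ')', 'num' }
Productions for X:
  X → A L: FIRST = { ')', 'num' }
  X → num A ): FIRST = { 'num' }
  X → A: FIRST = { ')', 'num' }
Productions for A:
  A → X X: FIRST = { ')', 'num' }
  A → ) ) num: FIRST = { ')' }
  A → num: FIRST = { 'num' }

Conflict for L: L → ) and L → A ) num
  Overlap: { ')' }
Conflict for X: X → A L and X → num A )
  Overlap: { 'num' }
Conflict for X: X → A L and X → A
  Overlap: { ')', 'num' }
Conflict for X: X → num A ) and X → A
  Overlap: { 'num' }
Conflict for A: A → X X and A → ) ) num
  Overlap: { ')' }
Conflict for A: A → X X and A → num
  Overlap: { 'num' }

Answer: Yes. L → ')' / L → A ')' num on { ')' }; X → A L / X → num A ')' on { 'num' }; X → A L / X → A on { ')', 'num' }; X → num A ')' / X → A on { 'num' }; A → X X / A → ')' ')' num on { ')' }; A → X X / A → num on { 'num' }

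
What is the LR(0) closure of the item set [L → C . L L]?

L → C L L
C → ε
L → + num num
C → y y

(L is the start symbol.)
{ [C → . y y], [C → .], [L → . + num num], [L → . C L L], [L → C . L L] }

Start with: [L → C . L L]
  [L → C . L L] has the dot before L: add [L → . C L L], [L → . + num num]
  [L → . C L L] has the dot before C: add [C → .], [C → . y y]
No further items can be added.

CLOSURE = { [C → . y y], [C → .], [L → . + num num], [L → . C L L], [L → C . L L] }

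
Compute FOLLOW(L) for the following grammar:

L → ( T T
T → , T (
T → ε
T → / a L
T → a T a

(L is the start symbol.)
{ $, '(', ',', '/', 'a' }

To compute FOLLOW(L), find every occurrence of L on a right-hand side N → α L β: add FIRST(β) \ {ε}, and if β is empty or nullable also add FOLLOW(N). Iterate to a fixed point.

L is the start symbol, so $ ∈ FOLLOW(L).
In T → / a L: L is at the end, add FOLLOW(T)

The FOLLOW sets referred to above (computed the same way, to a fixed point):
  FOLLOW(T) = { $, '(', ',', '/', 'a' }

Taking the union: FOLLOW(L) = { $, '(', ',', '/', 'a' }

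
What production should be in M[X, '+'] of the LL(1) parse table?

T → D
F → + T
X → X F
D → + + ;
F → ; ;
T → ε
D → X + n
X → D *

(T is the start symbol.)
X → X F, X → D *

To find M[X, '+'], we find productions for X where '+' is in the predict set (PREDICT(N → α) = (FIRST(α) \ {ε}) ∪ (FOLLOW(N) if α ⇒* ε)).

Relevant sets:
  FIRST(X) = { '+' }
  FIRST(D) = { '+' }

X → X F: PREDICT = { '+' }
  '+' is in predict set, so this production goes in M[X, '+']
X → D *: PREDICT = { '+' }
  '+' is in predict set, so this production goes in M[X, '+']

M[X, '+'] = X → X F, X → D *  (a multiply-defined cell — the grammar is not LL(1))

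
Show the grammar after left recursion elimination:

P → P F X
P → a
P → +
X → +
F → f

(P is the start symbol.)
P → a P'
P → + P'
P' → F X P'
P' → ε
X → +
F → f

P is directly left-recursive. The standard transformation for
  A → A α₁ | ... | A α_m | β₁ | ... | β_n
is
  A  → β₁ A' | ... | β_n A'
  A' → α₁ A' | ... | α_m A' | ε

P → a becomes P → a P'
P → + becomes P → + P'
P → P F X becomes P' → F X P'
Add P' → ε

Productions for other non-terminals are unchanged:
  X → +
  F → f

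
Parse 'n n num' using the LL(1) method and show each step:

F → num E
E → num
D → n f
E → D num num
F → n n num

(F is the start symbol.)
Stack is shown with the top on the left.

Stack      Input      Action
----------------------------
F $        n n num $  output F → n n num
n n num $  n n num $  match 'n'
n num $    n num $    match 'n'
num $      num $      match 'num'
$          $          accept

The string is accepted.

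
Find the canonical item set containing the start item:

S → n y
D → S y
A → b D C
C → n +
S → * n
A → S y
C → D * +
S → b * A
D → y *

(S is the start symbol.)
{ [S → . * n], [S → . b * A], [S → . n y], [S' → . S] }

First, augment the grammar with S' → S
I₀ = CLOSURE({ [S' → . S] }):
  [S' → . S] has the dot before S: add [S → . n y], [S → . * n], [S → . b * A]
No further items can be added.

I₀ = { [S → . * n], [S → . b * A], [S → . n y], [S' → . S] }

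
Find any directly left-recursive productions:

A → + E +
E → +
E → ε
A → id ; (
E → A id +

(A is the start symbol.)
No direct left recursion

Direct left recursion occurs when N → N α for some non-terminal N (the right-hand side begins with the left-hand side itself).

A → + E +: starts with '+'
E → +: starts with '+'
E → ε: starts with ε
A → id ; (: starts with id
E → A id +: starts with A

No direct left recursion found.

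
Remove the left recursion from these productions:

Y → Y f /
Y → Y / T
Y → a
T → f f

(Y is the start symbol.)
Y → a Y'
Y' → f / Y'
Y' → / T Y'
Y' → ε
T → f f

Y is directly left-recursive. The standard transformation for
  A → A α₁ | ... | A α_m | β₁ | ... | β_n
is
  A  → β₁ A' | ... | β_n A'
  A' → α₁ A' | ... | α_m A' | ε

Y → a becomes Y → a Y'
Y → Y f / becomes Y' → f / Y'
Y → Y / T becomes Y' → / T Y'
Add Y' → ε

Productions for other non-terminals are unchanged:
  T → f f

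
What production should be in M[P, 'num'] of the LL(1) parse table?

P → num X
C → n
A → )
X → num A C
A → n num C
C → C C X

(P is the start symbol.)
To find M[P, 'num'], we find productions for P where 'num' is in the predict set (PREDICT(N → α) = (FIRST(α) \ {ε}) ∪ (FOLLOW(N) if α ⇒* ε)).

P → num X: PREDICT = { 'num' }
  'num' is in predict set, so this production goes in M[P, 'num']

M[P, 'num'] = P → num X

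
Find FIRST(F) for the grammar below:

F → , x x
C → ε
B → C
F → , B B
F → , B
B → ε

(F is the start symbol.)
From F → , x x:
  - ',' is a terminal: add ',' and stop
From F → , B B:
  - ',' is a terminal: add ',' and stop
From F → , B:
  - ',' is a terminal: add ',' and stop

Collecting: FIRST(F) = { ',' }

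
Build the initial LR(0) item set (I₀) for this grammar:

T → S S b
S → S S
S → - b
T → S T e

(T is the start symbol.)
{ [S → . - b], [S → . S S], [T → . S S b], [T → . S T e], [T' → . T] }

First, augment the grammar with T' → T
I₀ = CLOSURE({ [T' → . T] }):
  [T' → . T] has the dot before T: add [T → . S S b], [T → . S T e]
  [T → . S S b] has the dot before S: add [S → . S S], [S → . - b]
No further items can be added.

I₀ = { [S → . - b], [S → . S S], [T → . S S b], [T → . S T e], [T' → . T] }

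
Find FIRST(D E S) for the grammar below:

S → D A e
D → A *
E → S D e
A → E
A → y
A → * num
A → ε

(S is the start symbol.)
{ '*', 'y' }

FIRST sets of the non-terminals involved (from the grammar, by fixed-point iteration):
  FIRST(D) = { '*', 'y' }

To compute FIRST(D E S), process the symbols left to right:
Symbol D is a non-terminal. Add FIRST(D) \ {ε} = { '*', 'y' }
D is not nullable (ε ∉ FIRST(D)), so stop here.
FIRST(D E S) = { '*', 'y' }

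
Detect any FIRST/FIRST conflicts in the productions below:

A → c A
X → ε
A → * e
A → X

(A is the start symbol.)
No FIRST/FIRST conflicts.

A FIRST/FIRST conflict occurs when two productions N → α and N → β for the same non-terminal have FIRST(α) ∩ FIRST(β) ≠ ∅ (with ε ∈ FIRST of a nullable right-hand side, so two nullable alternatives also conflict).

FIRST sets of the non-terminals at (or reachable through a nullable prefix from) the front of some alternative:
  FIRST(X) = { ε }

Productions for A:
  A → c A: FIRST = { 'c' }
  A → * e: FIRST = { '*' }
  A → X: FIRST = { ε }
X has only one production, so no FIRST/FIRST conflict is possible there.

All alternatives of each non-terminal have pairwise disjoint FIRST sets.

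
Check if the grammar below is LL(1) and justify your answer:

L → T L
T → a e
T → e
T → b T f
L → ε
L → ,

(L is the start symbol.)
A grammar is LL(1) if for each non-terminal N with multiple productions, the predict sets of those productions are pairwise disjoint, where PREDICT(N → α) = (FIRST(α) \ {ε}) ∪ (FOLLOW(N) if α ⇒* ε).

Relevant sets:
  FIRST(T) = { 'a', 'b', 'e' }
  FOLLOW(L) = { $ }

For L:
  PREDICT(L → T L) = { 'a', 'b', 'e' }
  PREDICT(L → ε) = { $ }
  PREDICT(L → ',') = { ',' }
For T:
  PREDICT(T → a e) = { 'a' }
  PREDICT(T → e) = { 'e' }
  PREDICT(T → b T f) = { 'b' }

All predict sets are disjoint. The grammar IS LL(1).

Answer: Yes, the grammar is LL(1).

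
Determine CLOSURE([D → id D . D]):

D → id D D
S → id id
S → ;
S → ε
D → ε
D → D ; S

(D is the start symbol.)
{ [D → . D ; S], [D → . id D D], [D → .], [D → id D . D] }

To compute CLOSURE, for each item [A → α.Bβ] where B is a non-terminal, add [B → .γ] for all productions B → γ; repeat for the newly added items until nothing changes.

Start with: [D → id D . D]
  [D → id D . D] has the dot before D: add [D → . id D D], [D → .], [D → . D ; S]
No further items can be added.

CLOSURE = { [D → . D ; S], [D → . id D D], [D → .], [D → id D . D] }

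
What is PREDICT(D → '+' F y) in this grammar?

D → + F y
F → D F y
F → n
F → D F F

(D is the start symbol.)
{ '+' }

PREDICT(D → '+' F y) = (FIRST(RHS) \ {ε}) ∪ (FOLLOW(D) if ε ∈ FIRST(RHS), i.e. RHS ⇒* ε)
FIRST('+' F y) = { '+' }
ε ∉ FIRST('+' F y), so FOLLOW(D) is not added.
PREDICT(D → '+' F y) = { '+' }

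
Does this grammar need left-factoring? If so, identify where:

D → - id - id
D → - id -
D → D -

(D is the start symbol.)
Yes, D has productions with common prefix '- id -'

Left-factoring is needed when two productions for the same non-terminal
share a common prefix on the right-hand side.

Productions for D:
  D → - id - id
  D → - id -
  D → D -

Found common prefix '- id -' in productions for D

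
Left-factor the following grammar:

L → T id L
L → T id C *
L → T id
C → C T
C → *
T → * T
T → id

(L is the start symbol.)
L → T id L'
L' → L
L' → C *
L' → ε
C → C T
C → *
T → * T
T → id

Left-factoring transforms A → αβ₁ | αβ₂ into A → αA' and A' → β₁ | β₂
(α is the longest common prefix among the alternatives). Repeat until
no nonterminal has two alternatives with a common prefix.

Round 1: L has alternatives sharing prefix 'T id'. Introduce L': L → T id L'
  Add: L' → L
  Add: L' → C *
  Add: L' → ε

No remaining common prefixes — done.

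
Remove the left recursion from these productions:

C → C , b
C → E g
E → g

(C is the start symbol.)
C → E g C'
C' → , b C'
C' → ε
E → g

C is directly left-recursive. The standard transformation for
  A → A α₁ | ... | A α_m | β₁ | ... | β_n
is
  A  → β₁ A' | ... | β_n A'
  A' → α₁ A' | ... | α_m A' | ε

C → E g becomes C → E g C'
C → C , b becomes C' → , b C'
Add C' → ε

Productions for other non-terminals are unchanged:
  E → g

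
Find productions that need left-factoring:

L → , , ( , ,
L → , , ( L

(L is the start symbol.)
Yes, L has productions with common prefix ', , ('

Left-factoring is needed when two productions for the same non-terminal
share a common prefix on the right-hand side.

Productions for L:
  L → , , ( , ,
  L → , , ( L

Found common prefix ', , (' in productions for L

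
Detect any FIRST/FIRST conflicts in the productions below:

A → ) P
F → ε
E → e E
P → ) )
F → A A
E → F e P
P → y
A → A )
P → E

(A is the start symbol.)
FIRST sets of the non-terminals at (or reachable through a nullable prefix from) the front of some alternative:
  FIRST(A) = { ')' }
  FIRST(F) = { ')', ε }
  FIRST(E) = { ')', 'e' }

Productions for A:
  A → ) P: FIRST = { ')' }
  A → A ): FIRST = { ')' }
Productions for F:
  F → ε: FIRST = { ε }
  F → A A: FIRST = { ')' }
Productions for E:
  E → e E: FIRST = { 'e' }
  E → F e P: FIRST = { ')', 'e' }
Productions for P:
  P → ) ): FIRST = { ')' }
  P → y: FIRST = { 'y' }
  P → E: FIRST = { ')', 'e' }

Conflict for A: A → ) P and A → A )
  Overlap: { ')' }
Conflict for E: E → e E and E → F e P
  Overlap: { 'e' }
Conflict for P: P → ) ) and P → E
  Overlap: { ')' }

Answer: Yes. A → ')' P / A → A ')' on { ')' }; E → e E / E → F e P on { 'e' }; P → ')' ')' / P → E on { ')' }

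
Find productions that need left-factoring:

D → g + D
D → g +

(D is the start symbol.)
Yes, D has productions with common prefix 'g +'

Left-factoring is needed when two productions for the same non-terminal
share a common prefix on the right-hand side.

Productions for D:
  D → g + D
  D → g +

Found common prefix 'g +' in productions for D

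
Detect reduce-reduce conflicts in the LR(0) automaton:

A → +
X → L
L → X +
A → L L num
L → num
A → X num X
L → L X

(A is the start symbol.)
Yes — I12: [A → L L num .] vs [L → num .]

A reduce-reduce conflict occurs when an LR(0) state has two complete items [A → α .] and [B → β .] — both call for a reduction, and with no lookahead the parser cannot choose between them.

Augment with A' → A and build the canonical LR(0) collection (I0 = CLOSURE({[A' → . A]}), then GOTO on every symbol after a dot until no new states appear). It has 13 states:
  I0: { [A → . +], [A → . L L num], [A → . X num X], [A' → . A], [L → . L X], [L → . X +], [L → . num], [X → . L] }  — shift
  I1: { [A → + .] }  — reduce
  I2: { [A' → A .] }  — accept
  I3: { [A → L . L num], [L → . L X], [L → . X +], [L → . num], [L → L . X], [X → . L], [X → L .] }  — shift, reduce
  I4: { [A → X . num X], [L → X . +] }  — shift
  I5: { [L → num .] }  — reduce
  I6: { [L → X + .] }  — reduce
  I7: { [A → X num . X], [L → . L X], [L → . X +], [L → . num], [X → . L] }  — shift
  I8: { [L → . L X], [L → . X +], [L → . num], [L → L . X], [X → . L], [X → L .] }  — shift, reduce
  I9: { [A → X num X .], [L → X . +] }  — shift, reduce
  I10: { [L → L X .], [L → X . +] }  — shift, reduce
  I11: { [A → L L . num], [L → . L X], [L → . X +], [L → . num], [L → L . X], [X → . L], [X → L .] }  — shift, reduce
  I12: { [A → L L num .], [L → num .] }  — 2 reduces

I12 contains complete items [A → L L num .], [L → num .] — reduce-reduce conflict.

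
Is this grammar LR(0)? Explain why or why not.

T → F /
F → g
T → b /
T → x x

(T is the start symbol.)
Augment with T' → T and build the canonical LR(0) collection (I0 = CLOSURE({[T' → . T]}), then GOTO on every symbol after a dot until no new states appear). It has 9 states:
  I0: { [F → . g], [T → . F /], [T → . b /], [T → . x x], [T' → . T] }  — shift
  I1: { [T → F . /] }  — shift
  I2: { [T' → T .] }  — accept
  I3: { [T → b . /] }  — shift
  I4: { [F → g .] }  — reduce
  I5: { [T → x . x] }  — shift
  I6: { [T → x x .] }  — reduce
  I7: { [T → b / .] }  — reduce
  I8: { [T → F / .] }  — reduce

Every state is either a pure shift/goto state or contains exactly one complete item and nothing to shift — no conflicts. The grammar is LR(0).

Answer: Yes, the grammar is LR(0)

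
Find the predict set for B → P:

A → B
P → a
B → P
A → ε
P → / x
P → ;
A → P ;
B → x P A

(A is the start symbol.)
PREDICT(B → P) = (FIRST(RHS) \ {ε}) ∪ (FOLLOW(B) if ε ∈ FIRST(RHS), i.e. RHS ⇒* ε)
FIRST(P) = { '/', ';', 'a' }
FIRST(P) = { '/', ';', 'a' }
ε ∉ FIRST(P), so FOLLOW(B) is not added.
PREDICT(B → P) = { '/', ';', 'a' }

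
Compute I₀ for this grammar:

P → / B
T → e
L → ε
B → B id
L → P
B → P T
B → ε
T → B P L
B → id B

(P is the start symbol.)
{ [P → . / B], [P' → . P] }

First, augment the grammar with P' → P
I₀ = CLOSURE({ [P' → . P] }):
  [P' → . P] has the dot before P: add [P → . / B]
No further items can be added.

I₀ = { [P → . / B], [P' → . P] }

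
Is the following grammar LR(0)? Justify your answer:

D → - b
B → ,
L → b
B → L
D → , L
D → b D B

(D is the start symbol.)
A grammar is LR(0) if no state in the canonical LR(0) collection has:
  - both a shift item (dot before a terminal) and a complete item (shift-reduce conflict), or
  - two or more complete items (reduce-reduce conflict; the accept item [D' → D .] counts as a complete item here).

Augment with D' → D and build the canonical LR(0) collection (I0 = CLOSURE({[D' → . D]}), then GOTO on every symbol after a dot until no new states appear). It has 12 states:
  I0: { [D → . , L], [D → . - b], [D → . b D B], [D' → . D] }  — shift
  I1: { [D → , . L], [L → . b] }  — shift
  I2: { [D → - . b] }  — shift
  I3: { [D' → D .] }  — accept
  I4: { [D → . , L], [D → . - b], [D → . b D B], [D → b . D B] }  — shift
  I5: { [B → . ,], [B → . L], [D → b D . B], [L → . b] }  — shift
  I6: { [B → , .] }  — reduce
  I7: { [D → b D B .] }  — reduce
  I8: { [B → L .] }  — reduce
  I9: { [L → b .] }  — reduce
  I10: { [D → - b .] }  — reduce
  I11: { [D → , L .] }  — reduce

Every state is either a pure shift/goto state or contains exactly one complete item and nothing to shift — no conflicts. The grammar is LR(0).

Answer: Yes, the grammar is LR(0)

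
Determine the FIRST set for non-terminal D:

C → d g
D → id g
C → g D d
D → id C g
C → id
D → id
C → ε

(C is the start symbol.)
To compute FIRST(D), examine every production with D on the left-hand side, reading each right-hand side left to right until a non-nullable symbol is reached.

From D → id g:
  - id is a terminal: add 'id' and stop
From D → id C g:
  - id is a terminal: add 'id' and stop
From D → id:
  - id is a terminal: add 'id' and stop

Collecting: FIRST(D) = { 'id' }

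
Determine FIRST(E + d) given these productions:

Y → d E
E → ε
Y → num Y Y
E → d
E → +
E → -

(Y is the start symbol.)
FIRST sets of the non-terminals involved (from the grammar, by fixed-point iteration):
  FIRST(E) = { '+', '-', 'd', ε }

To compute FIRST(E + d), process the symbols left to right:
Symbol E is a non-terminal. Add FIRST(E) \ {ε} = { '+', '-', 'd' }
E is nullable (ε ∈ FIRST(E)), continue to the next symbol.
Symbol + is a terminal. Add '+' and stop.
FIRST(E + d) = { '+', '-', 'd' }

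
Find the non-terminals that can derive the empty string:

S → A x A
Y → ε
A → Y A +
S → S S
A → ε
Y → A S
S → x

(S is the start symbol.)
ε-productions: Y → ε, A → ε
So Y, A are immediately nullable.
No further non-terminal can be added: every production for the remaining non-terminals contains a terminal or a non-nullable non-terminal.
Nullable = { 'A', 'Y' }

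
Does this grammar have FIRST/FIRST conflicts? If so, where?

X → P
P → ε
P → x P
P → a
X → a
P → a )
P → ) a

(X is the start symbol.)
Yes. X → P / X → a on { 'a' }; P → a / P → a ')' on { 'a' }

A FIRST/FIRST conflict occurs when two productions N → α and N → β for the same non-terminal have FIRST(α) ∩ FIRST(β) ≠ ∅ (with ε ∈ FIRST of a nullable right-hand side, so two nullable alternatives also conflict).

FIRST sets of the non-terminals at (or reachable through a nullable prefix from) the front of some alternative:
  FIRST(P) = { ')', 'a', 'x', ε }

Productions for X:
  X → P: FIRST = { ')', 'a', 'x', ε }
  X → a: FIRST = { 'a' }
Productions for P:
  P → ε: FIRST = { ε }
  P → x P: FIRST = { 'x' }
  P → a: FIRST = { 'a' }
  P → a ): FIRST = { 'a' }
  P → ) a: FIRST = { ')' }

Conflict for X: X → P and X → a
  Overlap: { 'a' }
Conflict for P: P → a and P → a )
  Overlap: { 'a' }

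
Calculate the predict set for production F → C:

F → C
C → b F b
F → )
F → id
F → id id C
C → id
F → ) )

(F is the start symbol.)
PREDICT(F → C) = (FIRST(RHS) \ {ε}) ∪ (FOLLOW(F) if ε ∈ FIRST(RHS), i.e. RHS ⇒* ε)
FIRST(C) = { 'b', 'id' }
FIRST(C) = { 'b', 'id' }
ε ∉ FIRST(C), so FOLLOW(F) is not added.
PREDICT(F → C) = { 'b', 'id' }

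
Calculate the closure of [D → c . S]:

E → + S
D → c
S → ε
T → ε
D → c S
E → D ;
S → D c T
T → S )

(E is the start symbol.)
Start with: [D → c . S]
  [D → c . S] has the dot before S: add [S → .], [S → . D c T]
  [S → . D c T] has the dot before D: add [D → . c], [D → . c S]
No further items can be added.

CLOSURE = { [D → . c S], [D → . c], [D → c . S], [S → . D c T], [S → .] }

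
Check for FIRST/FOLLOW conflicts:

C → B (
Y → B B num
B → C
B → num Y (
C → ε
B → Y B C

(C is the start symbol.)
A FIRST/FOLLOW conflict occurs when a non-terminal N has a nullable alternative N → β (β ⇒* ε) and another alternative N → α with FIRST(α) ∩ FOLLOW(N) ≠ ∅: on such a lookahead the parser cannot decide between expanding α and letting N vanish via β.

Nullable non-terminals: B, C.
FIRST sets used below: FIRST(C) = { '(', 'num', ε }, FIRST(Y) = { '(', 'num' }, FIRST(B) = { '(', 'num', ε }

B: nullable alternative(s) B → C; FOLLOW(B) = { '(', 'num' }
  B → C: FIRST \ {ε} = { '(', 'num' } — this is the only nullable alternative, skip
  B → num Y (: FIRST \ {ε} = { 'num' } — overlaps FOLLOW(B) on { 'num' }: CONFLICT
  B → Y B C: FIRST \ {ε} = { '(', 'num' } — overlaps FOLLOW(B) on { '(', 'num' }: CONFLICT

C: nullable alternative(s) C → ε; FOLLOW(C) = { $, '(', 'num' }
  C → B (: FIRST \ {ε} = { '(', 'num' } — overlaps FOLLOW(C) on { '(', 'num' }: CONFLICT
  C → ε: FIRST \ {ε} = { } — this is the only nullable alternative, skip

Y has no nullable alternative, so no FIRST/FOLLOW check is needed there.

So the grammar has 3 FIRST/FOLLOW conflicts (marked CONFLICT above).

Answer: Yes. C → B '(' with FOLLOW(C) on { '(', 'num' }; B → num Y '(' with FOLLOW(B) on { 'num' }; B → Y B C with FOLLOW(B) on { '(', 'num' }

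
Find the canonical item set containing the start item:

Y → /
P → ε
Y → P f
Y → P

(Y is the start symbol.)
{ [P → .], [Y → . /], [Y → . P f], [Y → . P], [Y' → . Y] }

First, augment the grammar with Y' → Y
I₀ = CLOSURE({ [Y' → . Y] }):
  [Y' → . Y] has the dot before Y: add [Y → . /], [Y → . P f], [Y → . P]
  [Y → . P f] has the dot before P: add [P → .]
No further items can be added.

I₀ = { [P → .], [Y → . /], [Y → . P f], [Y → . P], [Y' → . Y] }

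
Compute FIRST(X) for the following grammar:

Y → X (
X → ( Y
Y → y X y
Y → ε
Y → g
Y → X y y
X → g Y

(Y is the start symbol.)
From X → ( Y:
  - '(' is a terminal: add '(' and stop
From X → g Y:
  - g is a terminal: add 'g' and stop

Collecting: FIRST(X) = { '(', 'g' }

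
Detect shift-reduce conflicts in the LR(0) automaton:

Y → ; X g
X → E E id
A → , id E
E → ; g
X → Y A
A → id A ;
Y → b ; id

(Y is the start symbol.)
A shift-reduce conflict occurs when an LR(0) state has both:
  - a complete (reduce) item [A → α .] (dot at the end), and
  - a shift item [B → β . c γ] (dot before a terminal).

Augment with Y' → Y and build the canonical LR(0) collection (I0 = CLOSURE({[Y' → . Y]}), then GOTO on every symbol after a dot until no new states appear). It has 22 states:
  I0: { [Y → . ; X g], [Y → . b ; id], [Y' → . Y] }  — shift
  I1: { [E → . ; g], [X → . E E id], [X → . Y A], [Y → . ; X g], [Y → . b ; id], [Y → ; . X g] }  — shift
  I2: { [Y' → Y .] }  — accept
  I3: { [Y → b . ; id] }  — shift
  I4: { [Y → b ; . id] }  — shift
  I5: { [Y → b ; id .] }  — reduce
  I6: { [E → . ; g], [E → ; . g], [X → . E E id], [X → . Y A], [Y → . ; X g], [Y → . b ; id], [Y → ; . X g] }  — shift
  I7: { [E → . ; g], [X → E . E id] }  — shift
  I8: { [Y → ; X . g] }  — shift
  I9: { [A → . , id E], [A → . id A ;], [X → Y . A] }  — shift
  I10: { [A → , . id E] }  — shift
  I11: { [X → Y A .] }  — reduce
  I12: { [A → . , id E], [A → . id A ;], [A → id . A ;] }  — shift
  I13: { [A → id A . ;] }  — shift
  I14: { [A → id A ; .] }  — reduce
  I15: { [A → , id . E], [E → . ; g] }  — shift
  I16: { [E → ; . g] }  — shift
  I17: { [A → , id E .] }  — reduce
  I18: { [E → ; g .] }  — reduce
  I19: { [Y → ; X g .] }  — reduce
  I20: { [X → E E . id] }  — shift
  I21: { [X → E E id .] }  — reduce

No state contains both a complete item and a shift item.

Answer: No shift-reduce conflicts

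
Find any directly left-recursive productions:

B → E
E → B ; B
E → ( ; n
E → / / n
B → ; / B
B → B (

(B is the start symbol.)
Yes, B is left-recursive

Direct left recursion occurs when N → N α for some non-terminal N (the right-hand side begins with the left-hand side itself).

B → E: starts with E
E → B ; B: starts with B
E → ( ; n: starts with '('
E → / / n: starts with '/'
B → ; / B: starts with ';'
B → B (: LEFT RECURSIVE (starts with B)

The grammar has direct left recursion on: B.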